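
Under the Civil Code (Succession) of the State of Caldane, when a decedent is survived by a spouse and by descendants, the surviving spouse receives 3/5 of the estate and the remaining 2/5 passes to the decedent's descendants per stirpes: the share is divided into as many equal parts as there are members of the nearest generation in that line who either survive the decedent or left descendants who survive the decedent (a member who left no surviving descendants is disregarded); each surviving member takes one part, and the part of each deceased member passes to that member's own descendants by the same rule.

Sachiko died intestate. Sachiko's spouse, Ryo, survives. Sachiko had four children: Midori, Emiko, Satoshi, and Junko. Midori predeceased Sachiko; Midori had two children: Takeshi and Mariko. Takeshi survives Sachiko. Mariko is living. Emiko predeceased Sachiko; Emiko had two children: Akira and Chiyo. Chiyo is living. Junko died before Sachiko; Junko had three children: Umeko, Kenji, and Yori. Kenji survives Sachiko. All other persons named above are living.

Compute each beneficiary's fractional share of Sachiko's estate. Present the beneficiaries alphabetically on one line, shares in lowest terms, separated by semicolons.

Akira 1/20; Chiyo 1/20; Kenji 1/30; Mariko 1/20; Ryo 3/5; Satoshi 1/10; Takeshi 1/20; Umeko 1/30; Yori 1/30

Ryo, as surviving spouse, takes 3/5.
The remaining 2/5 passes to Sachiko's descendants per stirpes.
The 2/5 is divided into 4 equal shares of 1/10 among Midori, Emiko, Satoshi, Junko.
Midori predeceased; the 1/10 allotted to Midori's branch passes to Midori's issue by representation.
The 1/10 is divided into 2 equal shares of 1/20 among Takeshi, Mariko.
Takeshi is living and takes 1/20.
Mariko is living and takes 1/20.
Emiko predeceased; the 1/10 allotted to Emiko's branch passes to Emiko's issue by representation.
The 1/10 is divided into 2 equal shares of 1/20 among Akira, Chiyo.
Akira is living and takes 1/20.
Chiyo is living and takes 1/20.
Satoshi is living and takes 1/10.
Junko predeceased; the 1/10 allotted to Junko's branch passes to Junko's issue by representation.
The 1/10 is divided into 3 equal shares of 1/30 among Umeko, Kenji, Yori.
Umeko is living and takes 1/30.
Kenji is living and takes 1/30.
Yori is living and takes 1/30.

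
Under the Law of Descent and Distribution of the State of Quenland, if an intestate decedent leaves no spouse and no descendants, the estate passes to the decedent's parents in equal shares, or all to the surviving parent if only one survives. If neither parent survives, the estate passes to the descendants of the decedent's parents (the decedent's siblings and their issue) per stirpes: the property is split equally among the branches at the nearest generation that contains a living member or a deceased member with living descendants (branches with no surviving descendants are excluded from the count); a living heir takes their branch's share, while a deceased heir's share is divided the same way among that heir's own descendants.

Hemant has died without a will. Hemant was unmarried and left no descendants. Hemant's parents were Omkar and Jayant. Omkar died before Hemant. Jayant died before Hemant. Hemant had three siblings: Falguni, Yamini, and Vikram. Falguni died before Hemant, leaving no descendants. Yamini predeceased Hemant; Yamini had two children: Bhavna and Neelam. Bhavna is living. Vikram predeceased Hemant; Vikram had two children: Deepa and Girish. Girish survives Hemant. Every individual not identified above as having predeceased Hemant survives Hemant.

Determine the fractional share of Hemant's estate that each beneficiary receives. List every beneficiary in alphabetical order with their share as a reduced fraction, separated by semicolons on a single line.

Neither parent survives and there are no descendants, so the estate passes to Hemant's siblings and their issue per stirpes.
Falguni left no surviving issue, so that branch lapses and is disregarded.
The estate is divided into 2 equal shares of 1/2 among Yamini, Vikram.
Yamini predeceased; the 1/2 allotted to Yamini's branch passes to Yamini's issue by representation.
The 1/2 is divided into 2 equal shares of 1/4 among Bhavna, Neelam.
Bhavna is living and takes 1/4.
Neelam is living and takes 1/4.
Vikram predeceased; the 1/2 allotted to Vikram's branch passes to Vikram's issue by representation.
The 1/2 is divided into 2 equal shares of 1/4 among Deepa, Girish.
Deepa is living and takes 1/4.
Girish is living and takes 1/4.

Bhavna 1/4; Deepa 1/4; Girish 1/4; Neelam 1/4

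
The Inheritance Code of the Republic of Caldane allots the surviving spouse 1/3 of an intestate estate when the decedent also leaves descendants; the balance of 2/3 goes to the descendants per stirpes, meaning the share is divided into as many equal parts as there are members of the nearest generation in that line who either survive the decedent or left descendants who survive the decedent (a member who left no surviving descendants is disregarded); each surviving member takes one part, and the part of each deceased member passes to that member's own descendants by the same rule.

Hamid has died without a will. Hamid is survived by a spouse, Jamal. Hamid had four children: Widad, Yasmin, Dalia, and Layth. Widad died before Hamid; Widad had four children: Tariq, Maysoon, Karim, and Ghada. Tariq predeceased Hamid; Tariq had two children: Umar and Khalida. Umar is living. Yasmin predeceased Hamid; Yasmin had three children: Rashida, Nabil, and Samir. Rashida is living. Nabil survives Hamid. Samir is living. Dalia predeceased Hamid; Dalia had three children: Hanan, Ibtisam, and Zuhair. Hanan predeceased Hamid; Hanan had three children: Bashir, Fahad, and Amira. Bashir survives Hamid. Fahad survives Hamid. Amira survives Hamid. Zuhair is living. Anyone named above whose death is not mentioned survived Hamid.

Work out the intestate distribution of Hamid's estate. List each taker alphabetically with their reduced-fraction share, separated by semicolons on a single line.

Jamal, as surviving spouse, takes 1/3.
The remaining 2/3 passes to Hamid's descendants per stirpes.
The 2/3 is divided into 4 equal shares of 1/6 among Widad, Yasmin, Dalia, Layth.
Widad predeceased; the 1/6 allotted to Widad's branch passes to Widad's issue by representation.
The 1/6 is divided into 4 equal shares of 1/24 among Tariq, Maysoon, Karim, Ghada.
Tariq predeceased; the 1/24 allotted to Tariq's branch passes to Tariq's issue by representation.
The 1/24 is divided into 2 equal shares of 1/48 among Umar, Khalida.
Umar is living and takes 1/48.
Khalida is living and takes 1/48.
Maysoon is living and takes 1/24.
Karim is living and takes 1/24.
Ghada is living and takes 1/24.
Yasmin predeceased; the 1/6 allotted to Yasmin's branch passes to Yasmin's issue by representation.
The 1/6 is divided into 3 equal shares of 1/18 among Rashida, Nabil, Samir.
Rashida is living and takes 1/18.
Nabil is living and takes 1/18.
Samir is living and takes 1/18.
Dalia predeceased; the 1/6 allotted to Dalia's branch passes to Dalia's issue by representation.
The 1/6 is divided into 3 equal shares of 1/18 among Hanan, Ibtisam, Zuhair.
Hanan predeceased; the 1/18 allotted to Hanan's branch passes to Hanan's issue by representation.
The 1/18 is divided into 3 equal shares of 1/54 among Bashir, Fahad, Amira.
Bashir is living and takes 1/54.
Fahad is living and takes 1/54.
Amira is living and takes 1/54.
Ibtisam is living and takes 1/18.
Zuhair is living and takes 1/18.
Layth is living and takes 1/6.

Amira 1/54; Bashir 1/54; Fahad 1/54; Ghada 1/24; Ibtisam 1/18; Jamal 1/3; Karim 1/24; Khalida 1/48; Layth 1/6; Maysoon 1/24; Nabil 1/18; Rashida 1/18; Samir 1/18; Umar 1/48; Zuhair 1/18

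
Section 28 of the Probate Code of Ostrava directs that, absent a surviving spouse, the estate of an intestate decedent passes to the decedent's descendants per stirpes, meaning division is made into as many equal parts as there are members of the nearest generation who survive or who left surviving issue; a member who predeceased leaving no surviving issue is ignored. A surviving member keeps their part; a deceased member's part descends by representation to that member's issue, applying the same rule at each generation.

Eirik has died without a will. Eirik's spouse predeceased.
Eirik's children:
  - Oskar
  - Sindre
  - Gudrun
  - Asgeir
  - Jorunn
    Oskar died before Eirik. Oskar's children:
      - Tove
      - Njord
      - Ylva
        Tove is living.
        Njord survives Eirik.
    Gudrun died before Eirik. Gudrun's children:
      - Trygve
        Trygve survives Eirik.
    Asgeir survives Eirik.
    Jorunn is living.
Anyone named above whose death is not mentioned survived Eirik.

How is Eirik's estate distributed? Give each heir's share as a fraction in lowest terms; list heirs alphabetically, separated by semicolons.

There is no surviving spouse, so the entire estate passes to Eirik's descendants per stirpes.
The estate is divided into 5 equal shares of 1/5 among Oskar, Sindre, Gudrun, Asgeir, Jorunn.
Oskar predeceased; the 1/5 allotted to Oskar's branch passes to Oskar's issue by representation.
The 1/5 is divided into 3 equal shares of 1/15 among Tove, Njord, Ylva.
Tove is living and takes 1/15.
Njord is living and takes 1/15.
Ylva is living and takes 1/15.
Sindre is living and takes 1/5.
Gudrun predeceased; the 1/5 allotted to Gudrun's branch passes to Gudrun's issue by representation.
Trygve is the sole taker at this level and receives the full 1/5.
Asgeir is living and takes 1/5.
Jorunn is living and takes 1/5.

Asgeir 1/5; Jorunn 1/5; Njord 1/15; Sindre 1/5; Tove 1/15; Trygve 1/5; Ylva 1/15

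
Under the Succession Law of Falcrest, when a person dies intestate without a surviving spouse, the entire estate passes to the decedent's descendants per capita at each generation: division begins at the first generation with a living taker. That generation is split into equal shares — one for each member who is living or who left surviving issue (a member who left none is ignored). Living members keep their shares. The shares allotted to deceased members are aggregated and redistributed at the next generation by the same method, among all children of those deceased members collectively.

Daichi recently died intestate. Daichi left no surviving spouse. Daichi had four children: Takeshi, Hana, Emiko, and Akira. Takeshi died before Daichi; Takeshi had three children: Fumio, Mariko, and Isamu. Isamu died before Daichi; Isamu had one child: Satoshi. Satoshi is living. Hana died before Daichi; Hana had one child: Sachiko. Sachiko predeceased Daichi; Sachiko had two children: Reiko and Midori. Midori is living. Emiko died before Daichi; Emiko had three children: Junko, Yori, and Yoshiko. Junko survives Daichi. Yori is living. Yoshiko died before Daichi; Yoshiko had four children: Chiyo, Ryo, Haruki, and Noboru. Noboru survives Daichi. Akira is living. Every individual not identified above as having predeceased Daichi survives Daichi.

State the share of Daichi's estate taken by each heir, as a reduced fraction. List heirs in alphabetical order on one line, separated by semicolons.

Akira 1/4; Chiyo 9/196; Fumio 3/28; Haruki 9/196; Junko 3/28; Mariko 3/28; Midori 9/196; Noboru 9/196; Reiko 9/196; Ryo 9/196; Satoshi 9/196; Yori 3/28

There is no surviving spouse, so the entire estate passes to Daichi's descendants per capita at each generation.
At generation 1 (Takeshi, Hana, Emiko, Akira) there are 4 shares of (1)/4 = 1/4 each.
Living: Akira — each takes 1/4.
Deceased: Takeshi, Hana, and Emiko. Their combined 3/4 is pooled and carried to generation 2.
At generation 2 (Fumio, Mariko, Isamu, Sachiko, Junko, Yori, Yoshiko) there are 7 shares of (3/4)/7 = 3/28 each.
Living: Fumio, Mariko, Junko, and Yori — each takes 3/28.
Deceased: Isamu, Sachiko, and Yoshiko. Their combined 9/28 is pooled and carried to generation 3.
At generation 3 (Satoshi, Reiko, Midori, Chiyo, Ryo, Haruki, Noboru) there are 7 shares of (9/28)/7 = 9/196 each.
Living: Satoshi, Reiko, Midori, Chiyo, Ryo, Haruki, and Noboru — each takes 9/196.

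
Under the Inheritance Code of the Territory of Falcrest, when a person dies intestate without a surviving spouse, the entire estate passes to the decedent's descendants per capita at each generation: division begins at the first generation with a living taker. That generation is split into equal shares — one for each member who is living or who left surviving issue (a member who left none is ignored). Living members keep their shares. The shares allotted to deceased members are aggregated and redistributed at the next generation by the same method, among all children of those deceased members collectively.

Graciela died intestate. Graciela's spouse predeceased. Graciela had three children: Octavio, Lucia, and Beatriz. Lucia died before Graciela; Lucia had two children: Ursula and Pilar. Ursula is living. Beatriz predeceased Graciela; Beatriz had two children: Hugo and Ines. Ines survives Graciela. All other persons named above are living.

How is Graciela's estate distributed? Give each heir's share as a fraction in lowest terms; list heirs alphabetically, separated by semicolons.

Hugo 1/6; Ines 1/6; Octavio 1/3; Pilar 1/6; Ursula 1/6

There is no surviving spouse, so the entire estate passes to Graciela's descendants per capita at each generation.
At generation 1 (Octavio, Lucia, Beatriz) there are 3 shares of (1)/3 = 1/3 each.
Living: Octavio — each takes 1/3.
Deceased: Lucia and Beatriz. Their combined 2/3 is pooled and carried to generation 2.
At generation 2 (Ursula, Pilar, Hugo, Ines) there are 4 shares of (2/3)/4 = 1/6 each.
Living: Ursula, Pilar, Hugo, and Ines — each takes 1/6.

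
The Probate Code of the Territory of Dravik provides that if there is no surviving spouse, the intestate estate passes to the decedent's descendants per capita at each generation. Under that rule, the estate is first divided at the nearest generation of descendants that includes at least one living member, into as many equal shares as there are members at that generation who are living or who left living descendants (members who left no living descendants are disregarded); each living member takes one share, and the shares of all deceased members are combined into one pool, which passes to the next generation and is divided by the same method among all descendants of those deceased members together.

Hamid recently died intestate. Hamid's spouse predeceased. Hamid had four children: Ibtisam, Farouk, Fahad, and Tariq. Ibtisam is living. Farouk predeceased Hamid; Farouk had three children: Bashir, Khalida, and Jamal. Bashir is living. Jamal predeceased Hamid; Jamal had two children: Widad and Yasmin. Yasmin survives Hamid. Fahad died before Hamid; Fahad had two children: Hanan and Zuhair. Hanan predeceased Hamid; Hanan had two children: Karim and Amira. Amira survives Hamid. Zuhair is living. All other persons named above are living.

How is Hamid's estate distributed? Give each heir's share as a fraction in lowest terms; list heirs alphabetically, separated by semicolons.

Amira 1/20; Bashir 1/10; Ibtisam 1/4; Karim 1/20; Khalida 1/10; Tariq 1/4; Widad 1/20; Yasmin 1/20; Zuhair 1/10

There is no surviving spouse, so the entire estate passes to Hamid's descendants per capita at each generation.
At generation 1 (Ibtisam, Farouk, Fahad, Tariq) there are 4 shares of (1)/4 = 1/4 each.
Living: Ibtisam and Tariq — each takes 1/4.
Deceased: Farouk and Fahad. Their combined 1/2 is pooled and carried to generation 2.
At generation 2 (Bashir, Khalida, Jamal, Hanan, Zuhair) there are 5 shares of (1/2)/5 = 1/10 each.
Living: Bashir, Khalida, and Zuhair — each takes 1/10.
Deceased: Jamal and Hanan. Their combined 1/5 is pooled and carried to generation 3.
At generation 3 (Widad, Yasmin, Karim, Amira) there are 4 shares of (1/5)/4 = 1/20 each.
Living: Widad, Yasmin, Karim, and Amira — each takes 1/20.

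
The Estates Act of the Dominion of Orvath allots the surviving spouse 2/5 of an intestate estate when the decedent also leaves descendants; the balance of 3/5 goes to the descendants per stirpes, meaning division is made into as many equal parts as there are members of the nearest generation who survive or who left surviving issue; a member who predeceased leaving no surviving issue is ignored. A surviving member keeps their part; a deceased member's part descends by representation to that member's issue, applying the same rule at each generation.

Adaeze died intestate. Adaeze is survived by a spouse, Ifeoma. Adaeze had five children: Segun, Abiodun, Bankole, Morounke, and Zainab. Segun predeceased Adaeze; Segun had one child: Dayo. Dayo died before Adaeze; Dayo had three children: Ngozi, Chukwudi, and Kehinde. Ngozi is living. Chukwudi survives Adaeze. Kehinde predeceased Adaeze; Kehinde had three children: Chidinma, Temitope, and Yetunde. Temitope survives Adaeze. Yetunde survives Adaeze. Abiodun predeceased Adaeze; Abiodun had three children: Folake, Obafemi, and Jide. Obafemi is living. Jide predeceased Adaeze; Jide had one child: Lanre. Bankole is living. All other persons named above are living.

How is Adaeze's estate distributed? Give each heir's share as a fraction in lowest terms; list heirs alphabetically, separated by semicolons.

Ifeoma, as surviving spouse, takes 2/5.
The remaining 3/5 passes to Adaeze's descendants per stirpes.
The 3/5 is divided into 5 equal shares of 3/25 among Segun, Abiodun, Bankole, Morounke, Zainab.
Segun predeceased; the 3/25 allotted to Segun's branch passes to Segun's issue by representation.
Dayo's line is the sole branch at this level, so the full 3/25 passes to Dayo's issue by representation.
The 3/25 is divided into 3 equal shares of 1/25 among Ngozi, Chukwudi, Kehinde.
Ngozi is living and takes 1/25.
Chukwudi is living and takes 1/25.
Kehinde predeceased; the 1/25 allotted to Kehinde's branch passes to Kehinde's issue by representation.
The 1/25 is divided into 3 equal shares of 1/75 among Chidinma, Temitope, Yetunde.
Chidinma is living and takes 1/75.
Temitope is living and takes 1/75.
Yetunde is living and takes 1/75.
Abiodun predeceased; the 3/25 allotted to Abiodun's branch passes to Abiodun's issue by representation.
The 3/25 is divided into 3 equal shares of 1/25 among Folake, Obafemi, Jide.
Folake is living and takes 1/25.
Obafemi is living and takes 1/25.
Jide predeceased; the 1/25 allotted to Jide's branch passes to Jide's issue by representation.
Lanre is the sole taker at this level and receives the full 1/25.
Bankole is living and takes 3/25.
Morounke is living and takes 3/25.
Zainab is living and takes 3/25.

Bankole 3/25; Chidinma 1/75; Chukwudi 1/25; Folake 1/25; Ifeoma 2/5; Lanre 1/25; Morounke 3/25; Ngozi 1/25; Obafemi 1/25; Temitope 1/75; Yetunde 1/75; Zainab 3/25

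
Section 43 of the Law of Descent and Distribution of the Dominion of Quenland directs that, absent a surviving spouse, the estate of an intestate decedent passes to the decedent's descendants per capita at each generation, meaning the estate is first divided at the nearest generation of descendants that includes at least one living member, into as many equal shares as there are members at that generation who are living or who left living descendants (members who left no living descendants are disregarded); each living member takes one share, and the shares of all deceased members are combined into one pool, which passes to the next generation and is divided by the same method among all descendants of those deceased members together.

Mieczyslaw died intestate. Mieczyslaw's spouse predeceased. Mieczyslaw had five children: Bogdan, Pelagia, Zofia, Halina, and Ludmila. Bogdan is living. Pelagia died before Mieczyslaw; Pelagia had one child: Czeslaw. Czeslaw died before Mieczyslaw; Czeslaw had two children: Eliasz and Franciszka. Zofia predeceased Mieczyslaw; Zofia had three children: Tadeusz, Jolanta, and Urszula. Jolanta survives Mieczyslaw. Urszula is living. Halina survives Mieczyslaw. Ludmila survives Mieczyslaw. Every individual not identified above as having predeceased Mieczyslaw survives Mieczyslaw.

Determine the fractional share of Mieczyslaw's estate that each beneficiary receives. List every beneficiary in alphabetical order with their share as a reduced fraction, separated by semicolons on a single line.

Bogdan 1/5; Eliasz 1/20; Franciszka 1/20; Halina 1/5; Jolanta 1/10; Ludmila 1/5; Tadeusz 1/10; Urszula 1/10

There is no surviving spouse, so the entire estate passes to Mieczyslaw's descendants per capita at each generation.
At generation 1 (Bogdan, Pelagia, Zofia, Halina, Ludmila) there are 5 shares of (1)/5 = 1/5 each.
Living: Bogdan, Halina, and Ludmila — each takes 1/5.
Deceased: Pelagia and Zofia. Their combined 2/5 is pooled and carried to generation 2.
At generation 2 (Czeslaw, Tadeusz, Jolanta, Urszula) there are 4 shares of (2/5)/4 = 1/10 each.
Living: Tadeusz, Jolanta, and Urszula — each takes 1/10.
Deceased: Czeslaw. That 1/10 share is carried to generation 3.
At generation 3 (Eliasz, Franciszka) there are 2 shares of (1/10)/2 = 1/20 each.
Living: Eliasz and Franciszka — each takes 1/20.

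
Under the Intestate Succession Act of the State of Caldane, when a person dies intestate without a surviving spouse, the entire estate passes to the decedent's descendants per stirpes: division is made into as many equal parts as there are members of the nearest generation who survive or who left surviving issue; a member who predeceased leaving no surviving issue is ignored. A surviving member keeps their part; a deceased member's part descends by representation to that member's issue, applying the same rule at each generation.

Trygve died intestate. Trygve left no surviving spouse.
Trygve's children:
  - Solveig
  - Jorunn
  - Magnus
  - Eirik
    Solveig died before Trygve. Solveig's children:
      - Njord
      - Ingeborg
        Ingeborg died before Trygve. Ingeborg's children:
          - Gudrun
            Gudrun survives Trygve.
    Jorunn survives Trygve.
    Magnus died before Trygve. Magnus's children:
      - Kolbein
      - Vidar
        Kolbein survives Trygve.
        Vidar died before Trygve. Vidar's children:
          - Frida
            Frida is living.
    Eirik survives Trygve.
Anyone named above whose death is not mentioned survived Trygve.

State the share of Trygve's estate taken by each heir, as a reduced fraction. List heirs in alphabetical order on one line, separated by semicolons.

Eirik 1/4; Frida 1/8; Gudrun 1/8; Jorunn 1/4; Kolbein 1/8; Njord 1/8

There is no surviving spouse, so the entire estate passes to Trygve's descendants per stirpes.
The estate is divided into 4 equal shares of 1/4 among Solveig, Jorunn, Magnus, Eirik.
Solveig predeceased; the 1/4 allotted to Solveig's branch passes to Solveig's issue by representation.
The 1/4 is divided into 2 equal shares of 1/8 among Njord, Ingeborg.
Njord is living and takes 1/8.
Ingeborg predeceased; the 1/8 allotted to Ingeborg's branch passes to Ingeborg's issue by representation.
Gudrun is the sole taker at this level and receives the full 1/8.
Jorunn is living and takes 1/4.
Magnus predeceased; the 1/4 allotted to Magnus's branch passes to Magnus's issue by representation.
The 1/4 is divided into 2 equal shares of 1/8 among Kolbein, Vidar.
Kolbein is living and takes 1/8.
Vidar predeceased; the 1/8 allotted to Vidar's branch passes to Vidar's issue by representation.
Frida is the sole taker at this level and receives the full 1/8.
Eirik is living and takes 1/4.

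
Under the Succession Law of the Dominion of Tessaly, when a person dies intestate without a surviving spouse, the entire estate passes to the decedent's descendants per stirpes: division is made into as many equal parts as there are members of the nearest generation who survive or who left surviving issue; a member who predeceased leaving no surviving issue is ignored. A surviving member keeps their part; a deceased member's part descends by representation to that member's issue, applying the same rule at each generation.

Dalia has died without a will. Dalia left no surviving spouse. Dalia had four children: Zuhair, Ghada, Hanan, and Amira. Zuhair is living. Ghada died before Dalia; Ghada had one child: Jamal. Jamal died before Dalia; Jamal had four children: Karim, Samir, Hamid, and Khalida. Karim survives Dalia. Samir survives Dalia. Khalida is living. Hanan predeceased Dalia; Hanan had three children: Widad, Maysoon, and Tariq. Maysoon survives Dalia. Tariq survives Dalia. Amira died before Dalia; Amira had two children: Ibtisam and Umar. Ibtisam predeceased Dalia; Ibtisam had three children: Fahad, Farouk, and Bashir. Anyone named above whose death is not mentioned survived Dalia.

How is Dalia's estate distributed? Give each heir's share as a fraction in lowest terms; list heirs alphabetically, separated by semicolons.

There is no surviving spouse, so the entire estate passes to Dalia's descendants per stirpes.
The estate is divided into 4 equal shares of 1/4 among Zuhair, Ghada, Hanan, Amira.
Zuhair is living and takes 1/4.
Ghada predeceased; the 1/4 allotted to Ghada's branch passes to Ghada's issue by representation.
Jamal's line is the sole branch at this level, so the full 1/4 passes to Jamal's issue by representation.
The 1/4 is divided into 4 equal shares of 1/16 among Karim, Samir, Hamid, Khalida.
Karim is living and takes 1/16.
Samir is living and takes 1/16.
Hamid is living and takes 1/16.
Khalida is living and takes 1/16.
Hanan predeceased; the 1/4 allotted to Hanan's branch passes to Hanan's issue by representation.
The 1/4 is divided into 3 equal shares of 1/12 among Widad, Maysoon, Tariq.
Widad is living and takes 1/12.
Maysoon is living and takes 1/12.
Tariq is living and takes 1/12.
Amira predeceased; the 1/4 allotted to Amira's branch passes to Amira's issue by representation.
The 1/4 is divided into 2 equal shares of 1/8 among Ibtisam, Umar.
Ibtisam predeceased; the 1/8 allotted to Ibtisam's branch passes to Ibtisam's issue by representation.
The 1/8 is divided into 3 equal shares of 1/24 among Fahad, Farouk, Bashir.
Fahad is living and takes 1/24.
Farouk is living and takes 1/24.
Bashir is living and takes 1/24.
Umar is living and takes 1/8.

Bashir 1/24; Fahad 1/24; Farouk 1/24; Hamid 1/16; Karim 1/16; Khalida 1/16; Maysoon 1/12; Samir 1/16; Tariq 1/12; Umar 1/8; Widad 1/12; Zuhair 1/4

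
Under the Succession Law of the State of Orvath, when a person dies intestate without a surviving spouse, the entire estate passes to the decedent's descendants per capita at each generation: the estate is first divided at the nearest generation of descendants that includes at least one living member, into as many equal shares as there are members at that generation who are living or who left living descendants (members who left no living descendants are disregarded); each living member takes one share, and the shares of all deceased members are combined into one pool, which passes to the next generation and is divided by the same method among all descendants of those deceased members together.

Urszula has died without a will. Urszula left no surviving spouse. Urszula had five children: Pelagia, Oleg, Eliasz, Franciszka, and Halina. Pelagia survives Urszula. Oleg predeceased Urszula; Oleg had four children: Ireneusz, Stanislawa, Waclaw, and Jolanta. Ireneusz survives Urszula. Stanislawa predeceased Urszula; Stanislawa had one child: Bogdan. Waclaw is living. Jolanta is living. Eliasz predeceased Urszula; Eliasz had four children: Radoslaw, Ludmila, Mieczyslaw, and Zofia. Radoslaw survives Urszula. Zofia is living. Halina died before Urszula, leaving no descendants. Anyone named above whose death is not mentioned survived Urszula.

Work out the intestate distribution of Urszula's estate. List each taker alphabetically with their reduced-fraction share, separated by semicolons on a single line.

Bogdan 1/16; Franciszka 1/4; Ireneusz 1/16; Jolanta 1/16; Ludmila 1/16; Mieczyslaw 1/16; Pelagia 1/4; Radoslaw 1/16; Waclaw 1/16; Zofia 1/16

There is no surviving spouse, so the entire estate passes to Urszula's descendants per capita at each generation.
At generation 1 (Pelagia, Oleg, Eliasz, Franciszka) there are 4 shares of (1)/4 = 1/4 each.
Living: Pelagia and Franciszka — each takes 1/4.
Deceased: Oleg and Eliasz. Their combined 1/2 is pooled and carried to generation 2.
At generation 2 (Ireneusz, Stanislawa, Waclaw, Jolanta, Radoslaw, Ludmila, Mieczyslaw, Zofia) there are 8 shares of (1/2)/8 = 1/16 each.
Living: Ireneusz, Waclaw, Jolanta, Radoslaw, Ludmila, Mieczyslaw, and Zofia — each takes 1/16.
Deceased: Stanislawa. That 1/16 share is carried to generation 3.
At generation 3 (Bogdan) there are 1 shares of (1/16)/1 = 1/16 each.
Living: Bogdan — each takes 1/16.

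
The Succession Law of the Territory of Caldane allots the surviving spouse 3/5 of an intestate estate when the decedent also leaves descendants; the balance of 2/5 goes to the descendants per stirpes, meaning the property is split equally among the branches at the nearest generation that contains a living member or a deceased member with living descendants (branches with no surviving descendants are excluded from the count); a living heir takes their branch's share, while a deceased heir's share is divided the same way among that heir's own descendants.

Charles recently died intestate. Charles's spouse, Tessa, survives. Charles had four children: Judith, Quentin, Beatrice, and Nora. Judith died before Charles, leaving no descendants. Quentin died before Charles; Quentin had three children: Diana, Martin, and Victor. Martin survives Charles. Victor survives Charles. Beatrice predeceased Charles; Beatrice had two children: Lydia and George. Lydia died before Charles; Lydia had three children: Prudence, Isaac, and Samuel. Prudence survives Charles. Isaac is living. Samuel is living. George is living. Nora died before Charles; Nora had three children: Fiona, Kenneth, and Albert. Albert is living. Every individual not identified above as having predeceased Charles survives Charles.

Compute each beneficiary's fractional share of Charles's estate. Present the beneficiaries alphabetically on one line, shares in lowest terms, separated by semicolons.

Albert 2/45; Diana 2/45; Fiona 2/45; George 1/15; Isaac 1/45; Kenneth 2/45; Martin 2/45; Prudence 1/45; Samuel 1/45; Tessa 3/5; Victor 2/45

Tessa, as surviving spouse, takes 3/5.
The remaining 2/5 passes to Charles's descendants per stirpes.
Judith left no surviving issue, so that branch lapses and is disregarded.
The 2/5 is divided into 3 equal shares of 2/15 among Quentin, Beatrice, Nora.
Quentin predeceased; the 2/15 allotted to Quentin's branch passes to Quentin's issue by representation.
The 2/15 is divided into 3 equal shares of 2/45 among Diana, Martin, Victor.
Diana is living and takes 2/45.
Martin is living and takes 2/45.
Victor is living and takes 2/45.
Beatrice predeceased; the 2/15 allotted to Beatrice's branch passes to Beatrice's issue by representation.
The 2/15 is divided into 2 equal shares of 1/15 among Lydia, George.
Lydia predeceased; the 1/15 allotted to Lydia's branch passes to Lydia's issue by representation.
The 1/15 is divided into 3 equal shares of 1/45 among Prudence, Isaac, Samuel.
Prudence is living and takes 1/45.
Isaac is living and takes 1/45.
Samuel is living and takes 1/45.
George is living and takes 1/15.
Nora predeceased; the 2/15 allotted to Nora's branch passes to Nora's issue by representation.
The 2/15 is divided into 3 equal shares of 2/45 among Fiona, Kenneth, Albert.
Fiona is living and takes 2/45.
Kenneth is living and takes 2/45.
Albert is living and takes 2/45.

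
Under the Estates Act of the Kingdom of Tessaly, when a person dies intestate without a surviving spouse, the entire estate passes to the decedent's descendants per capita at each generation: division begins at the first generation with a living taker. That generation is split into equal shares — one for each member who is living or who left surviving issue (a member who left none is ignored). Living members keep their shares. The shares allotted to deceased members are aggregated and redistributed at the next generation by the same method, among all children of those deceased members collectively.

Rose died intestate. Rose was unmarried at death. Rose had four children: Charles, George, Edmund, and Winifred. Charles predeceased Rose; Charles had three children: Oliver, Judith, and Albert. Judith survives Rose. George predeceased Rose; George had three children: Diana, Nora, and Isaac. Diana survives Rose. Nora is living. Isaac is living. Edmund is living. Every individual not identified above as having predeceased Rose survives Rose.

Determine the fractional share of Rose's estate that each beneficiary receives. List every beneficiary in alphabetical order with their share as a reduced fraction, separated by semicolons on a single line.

Albert 1/12; Diana 1/12; Edmund 1/4; Isaac 1/12; Judith 1/12; Nora 1/12; Oliver 1/12; Winifred 1/4

There is no surviving spouse, so the entire estate passes to Rose's descendants per capita at each generation.
At generation 1 (Charles, George, Edmund, Winifred) there are 4 shares of (1)/4 = 1/4 each.
Living: Edmund and Winifred — each takes 1/4.
Deceased: Charles and George. Their combined 1/2 is pooled and carried to generation 2.
At generation 2 (Oliver, Judith, Albert, Diana, Nora, Isaac) there are 6 shares of (1/2)/6 = 1/12 each.
Living: Oliver, Judith, Albert, Diana, Nora, and Isaac — each takes 1/12.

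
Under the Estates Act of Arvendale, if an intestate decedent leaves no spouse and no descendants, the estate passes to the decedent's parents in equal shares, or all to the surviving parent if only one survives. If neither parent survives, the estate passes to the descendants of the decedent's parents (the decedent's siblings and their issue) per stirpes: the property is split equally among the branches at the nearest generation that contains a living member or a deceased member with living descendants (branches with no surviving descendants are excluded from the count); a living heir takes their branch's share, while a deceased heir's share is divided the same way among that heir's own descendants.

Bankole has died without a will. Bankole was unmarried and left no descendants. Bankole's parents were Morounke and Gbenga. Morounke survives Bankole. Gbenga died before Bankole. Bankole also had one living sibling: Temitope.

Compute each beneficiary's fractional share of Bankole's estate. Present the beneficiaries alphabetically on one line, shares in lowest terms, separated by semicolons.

Morounke 1

Only one parent, Morounke, survives, so Morounke takes the entire estate. The siblings take nothing because a surviving parent has priority.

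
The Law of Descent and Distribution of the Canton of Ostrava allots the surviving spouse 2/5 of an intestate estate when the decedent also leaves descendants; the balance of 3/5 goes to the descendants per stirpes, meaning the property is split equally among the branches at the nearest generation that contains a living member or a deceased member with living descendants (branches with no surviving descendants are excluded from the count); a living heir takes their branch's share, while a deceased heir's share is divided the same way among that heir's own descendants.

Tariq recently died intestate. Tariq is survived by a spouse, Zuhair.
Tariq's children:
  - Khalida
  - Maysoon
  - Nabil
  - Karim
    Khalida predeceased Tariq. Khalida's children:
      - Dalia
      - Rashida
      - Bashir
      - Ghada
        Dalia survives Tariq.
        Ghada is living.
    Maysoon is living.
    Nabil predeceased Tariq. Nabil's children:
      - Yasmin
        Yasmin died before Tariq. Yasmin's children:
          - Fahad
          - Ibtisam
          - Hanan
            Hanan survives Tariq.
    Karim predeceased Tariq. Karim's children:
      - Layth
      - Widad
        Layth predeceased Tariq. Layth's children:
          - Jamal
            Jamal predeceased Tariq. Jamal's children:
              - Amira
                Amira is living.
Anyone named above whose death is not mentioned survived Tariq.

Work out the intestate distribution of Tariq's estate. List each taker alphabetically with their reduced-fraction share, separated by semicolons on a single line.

Zuhair, as surviving spouse, takes 2/5.
The remaining 3/5 passes to Tariq's descendants per stirpes.
The 3/5 is divided into 4 equal shares of 3/20 among Khalida, Maysoon, Nabil, Karim.
Khalida predeceased; the 3/20 allotted to Khalida's branch passes to Khalida's issue by representation.
The 3/20 is divided into 4 equal shares of 3/80 among Dalia, Rashida, Bashir, Ghada.
Dalia is living and takes 3/80.
Rashida is living and takes 3/80.
Bashir is living and takes 3/80.
Ghada is living and takes 3/80.
Maysoon is living and takes 3/20.
Nabil predeceased; the 3/20 allotted to Nabil's branch passes to Nabil's issue by representation.
Yasmin's line is the sole branch at this level, so the full 3/20 passes to Yasmin's issue by representation.
The 3/20 is divided into 3 equal shares of 1/20 among Fahad, Ibtisam, Hanan.
Fahad is living and takes 1/20.
Ibtisam is living and takes 1/20.
Hanan is living and takes 1/20.
Karim predeceased; the 3/20 allotted to Karim's branch passes to Karim's issue by representation.
The 3/20 is divided into 2 equal shares of 3/40 among Layth, Widad.
Layth predeceased; the 3/40 allotted to Layth's branch passes to Layth's issue by representation.
Jamal's line is the sole branch at this level, so the full 3/40 passes to Jamal's issue by representation.
Amira is the sole taker at this level and receives the full 3/40.
Widad is living and takes 3/40.

Amira 3/40; Bashir 3/80; Dalia 3/80; Fahad 1/20; Ghada 3/80; Hanan 1/20; Ibtisam 1/20; Maysoon 3/20; Rashida 3/80; Widad 3/40; Zuhair 2/5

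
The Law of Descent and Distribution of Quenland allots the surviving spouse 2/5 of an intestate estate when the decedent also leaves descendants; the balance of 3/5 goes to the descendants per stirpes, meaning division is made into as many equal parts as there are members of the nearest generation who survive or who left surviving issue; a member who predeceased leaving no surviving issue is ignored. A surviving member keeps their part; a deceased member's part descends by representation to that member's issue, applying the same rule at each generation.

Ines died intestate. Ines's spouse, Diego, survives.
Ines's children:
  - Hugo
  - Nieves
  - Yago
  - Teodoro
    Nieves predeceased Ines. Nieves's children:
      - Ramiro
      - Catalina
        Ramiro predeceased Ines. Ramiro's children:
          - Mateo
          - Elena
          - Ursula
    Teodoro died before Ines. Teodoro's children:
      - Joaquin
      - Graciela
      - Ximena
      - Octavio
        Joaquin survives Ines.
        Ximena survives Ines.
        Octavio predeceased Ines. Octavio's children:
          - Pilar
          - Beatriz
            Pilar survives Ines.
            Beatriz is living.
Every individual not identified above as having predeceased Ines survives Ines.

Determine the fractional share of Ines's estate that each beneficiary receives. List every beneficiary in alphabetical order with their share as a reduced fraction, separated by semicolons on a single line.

Beatriz 3/160; Catalina 3/40; Diego 2/5; Elena 1/40; Graciela 3/80; Hugo 3/20; Joaquin 3/80; Mateo 1/40; Pilar 3/160; Ursula 1/40; Ximena 3/80; Yago 3/20

Diego, as surviving spouse, takes 2/5.
The remaining 3/5 passes to Ines's descendants per stirpes.
The 3/5 is divided into 4 equal shares of 3/20 among Hugo, Nieves, Yago, Teodoro.
Hugo is living and takes 3/20.
Nieves predeceased; the 3/20 allotted to Nieves's branch passes to Nieves's issue by representation.
The 3/20 is divided into 2 equal shares of 3/40 among Ramiro, Catalina.
Ramiro predeceased; the 3/40 allotted to Ramiro's branch passes to Ramiro's issue by representation.
The 3/40 is divided into 3 equal shares of 1/40 among Mateo, Elena, Ursula.
Mateo is living and takes 1/40.
Elena is living and takes 1/40.
Ursula is living and takes 1/40.
Catalina is living and takes 3/40.
Yago is living and takes 3/20.
Teodoro predeceased; the 3/20 allotted to Teodoro's branch passes to Teodoro's issue by representation.
The 3/20 is divided into 4 equal shares of 3/80 among Joaquin, Graciela, Ximena, Octavio.
Joaquin is living and takes 3/80.
Graciela is living and takes 3/80.
Ximena is living and takes 3/80.
Octavio predeceased; the 3/80 allotted to Octavio's branch passes to Octavio's issue by representation.
The 3/80 is divided into 2 equal shares of 3/160 among Pilar, Beatriz.
Pilar is living and takes 3/160.
Beatriz is living and takes 3/160.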